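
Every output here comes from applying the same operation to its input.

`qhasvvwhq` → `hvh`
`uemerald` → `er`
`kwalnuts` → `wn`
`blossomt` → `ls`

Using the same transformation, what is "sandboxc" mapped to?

The rule is to delete the last character, then keep one character in every 3, starting at position 2 (positions 2nd, 5th, 8th, ...).
For "sandboxc", step one produces "sandbox"; step two turns that into "ab".

ab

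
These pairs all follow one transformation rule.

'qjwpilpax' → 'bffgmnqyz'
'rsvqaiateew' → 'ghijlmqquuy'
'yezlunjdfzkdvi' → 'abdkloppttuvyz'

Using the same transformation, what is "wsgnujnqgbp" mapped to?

In each case the input is transformed by: shift every letter 10 places backward in the alphabet (wrapping around), then sort the characters into alphabetical order.
"wsgnujnqgbp" → "miwdkzdgwrf" → "ddfgikmrwwz".
(Check on "yezlunjdfzkdvi": → "oupbkdztvpatly" → "abdkloppttuvyz" ✓)

ddfgikmrwwz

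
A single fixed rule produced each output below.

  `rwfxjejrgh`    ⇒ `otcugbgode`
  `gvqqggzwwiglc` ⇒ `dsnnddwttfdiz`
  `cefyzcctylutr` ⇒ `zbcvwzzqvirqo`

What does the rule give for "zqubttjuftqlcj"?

The pattern: shift every letter 3 places backward in the alphabet (wrapping around).
"zqubttjuftqlcj" → "wnryqqgrcqnizg".

wnryqqgrcqnizg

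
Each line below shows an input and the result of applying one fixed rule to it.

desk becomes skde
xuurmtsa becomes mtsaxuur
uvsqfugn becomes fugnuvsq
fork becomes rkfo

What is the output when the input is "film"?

Each output is the input with this applied: swap the front and back halves of the string.
For "film" the result is "lmfi".

lmfi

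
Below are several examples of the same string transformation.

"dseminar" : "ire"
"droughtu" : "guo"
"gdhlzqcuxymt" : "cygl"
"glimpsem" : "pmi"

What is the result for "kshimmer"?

mrh

The transformation: swap the front and back halves of the string, then keep one character in every 3, starting at position 1 (positions 1st, 4th, 7th, ...).
Starting from "kshimmer": after the first operation, "mmerkshi"; after the second, "mrh".
(Check on "dseminar": → "inardsem" → "ire" ✓)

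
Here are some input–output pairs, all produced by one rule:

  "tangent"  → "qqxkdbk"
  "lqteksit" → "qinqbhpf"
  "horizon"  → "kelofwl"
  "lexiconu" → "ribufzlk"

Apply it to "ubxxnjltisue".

bryuukgiqfpr

The rule is to shift every letter 3 places backward in the alphabet (wrapping around), then move the last character to the front.
On "ubxxnjltisue" that produces "bryuukgiqfpr".
(Check on "lexiconu": → "ibufzlkr" → "ribufzlk" ✓)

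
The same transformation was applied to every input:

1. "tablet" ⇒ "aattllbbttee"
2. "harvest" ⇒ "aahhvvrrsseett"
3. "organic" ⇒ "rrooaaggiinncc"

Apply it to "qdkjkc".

ddqqjjkkcckk

Rule — swap each adjacent pair of characters (1↔2, 3↔4, ...), then double every character.
Working it through for "qdkjkc": intermediate "dqjkck", final "ddqqjjkkcckk".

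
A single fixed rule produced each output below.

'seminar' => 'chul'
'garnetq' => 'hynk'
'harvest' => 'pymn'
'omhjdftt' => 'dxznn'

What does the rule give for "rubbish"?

The transformation: delete the first 3 characters, then shift every letter 6 places backward in the alphabet (wrapping around).
Applying both steps to "rubbish": "bish", then "vcmb".
(Check on "omhjdftt": → "jdftt" → "dxznn" ✓)

vcmb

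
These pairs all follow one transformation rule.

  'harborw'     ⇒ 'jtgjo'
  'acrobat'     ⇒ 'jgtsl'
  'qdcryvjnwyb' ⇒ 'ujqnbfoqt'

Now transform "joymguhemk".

The transformation: delete the first 2 characters, then shift every letter 8 places backward in the alphabet (wrapping around).
Starting from "joymguhemk": after the first operation, "ymguhemk"; after the second, "qeymzwec".
(Check on "acrobat": → "robat" → "jgtsl" ✓)

qeymzwec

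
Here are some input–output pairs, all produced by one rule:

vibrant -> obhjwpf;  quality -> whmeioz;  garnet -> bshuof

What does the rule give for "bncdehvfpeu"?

The pattern: move the last 3 characters to the front (rotate right by 3), then shift every letter 12 places backward in the alphabet (wrapping around).
"bncdehvfpeu" → "peubncdehvf" → "dsipbqrsvjt".

dsipbqrsvjt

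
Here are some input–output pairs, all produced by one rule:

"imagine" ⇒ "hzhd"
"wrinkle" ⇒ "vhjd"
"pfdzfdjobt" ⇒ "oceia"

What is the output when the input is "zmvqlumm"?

Rule — keep every other character starting from the first (positions 1st, 3rd, 5th, ...), then shift every letter 1 place backward in the alphabet (wrapping around).
So "zmvqlumm" becomes "yukl".

yukl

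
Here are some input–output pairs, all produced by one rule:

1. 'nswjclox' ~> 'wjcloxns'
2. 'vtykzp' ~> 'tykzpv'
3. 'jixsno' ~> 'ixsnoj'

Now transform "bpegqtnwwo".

gqtnwwobpe

Rule — swap the front and back halves of the string, then move the last 2 characters to the front (rotate right by 2).
Starting from "bpegqtnwwo": after the first operation, "tnwwobpegq"; after the second, "gqtnwwobpe".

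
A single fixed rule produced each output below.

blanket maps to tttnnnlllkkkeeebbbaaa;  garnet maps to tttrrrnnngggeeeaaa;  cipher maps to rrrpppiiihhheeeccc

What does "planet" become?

tttpppnnnllleeeaaa

The pattern: repeat every character 3 times, then sort the characters into reverse alphabetical order.
For "planet", step one produces "ppplllaaannneeettt"; step two turns that into "tttpppnnnllleeeaaa".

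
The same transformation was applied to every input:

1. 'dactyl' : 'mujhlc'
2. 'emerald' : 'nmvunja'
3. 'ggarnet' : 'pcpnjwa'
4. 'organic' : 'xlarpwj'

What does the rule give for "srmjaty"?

bhacvjs

The pattern: shift every letter 9 places forward in the alphabet (wrapping around), then take characters alternately from the front and the back (1st, last, 2nd, 2nd-last, ...).
Starting from "srmjaty": after the first operation, "bavsjch"; after the second, "bhacvjs".
(Check on "dactyl": → "mjlchu" → "mujhlc" ✓)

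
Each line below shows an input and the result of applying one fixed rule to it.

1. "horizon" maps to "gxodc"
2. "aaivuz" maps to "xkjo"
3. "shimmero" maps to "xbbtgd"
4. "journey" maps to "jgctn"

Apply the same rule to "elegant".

The pattern: shift every letter 11 places backward in the alphabet (wrapping around), then delete the first 2 characters.
Starting from "elegant": after the first operation, "tatvpci"; after the second, "tvpci".

tvpci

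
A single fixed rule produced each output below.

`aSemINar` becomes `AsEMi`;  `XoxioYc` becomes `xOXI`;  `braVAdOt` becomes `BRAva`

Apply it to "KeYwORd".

The pattern: delete the last 3 characters, then flip the case of every letter.
Starting from "KeYwORd": after the first operation, "KeYw"; after the second, "kEyW".

kEyW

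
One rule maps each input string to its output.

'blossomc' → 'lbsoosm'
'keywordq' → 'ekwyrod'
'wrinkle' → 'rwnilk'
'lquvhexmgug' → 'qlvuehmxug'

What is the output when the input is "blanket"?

What's happening: delete the last character, then swap each adjacent pair of characters (1↔2, 3↔4, ...).
Working it through for "blanket": intermediate "blanke", final "lbnaek".
(Check on "keywordq": → "keyword" → "ekwyrod" ✓)

lbnaek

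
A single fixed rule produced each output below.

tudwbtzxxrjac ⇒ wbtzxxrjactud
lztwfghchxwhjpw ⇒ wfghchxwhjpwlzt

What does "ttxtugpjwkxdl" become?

tugpjwkxdlttx

The pattern: move the first 3 characters to the end (rotate left by 3).
"ttxtugpjwkxdl" → "tugpjwkxdlttx".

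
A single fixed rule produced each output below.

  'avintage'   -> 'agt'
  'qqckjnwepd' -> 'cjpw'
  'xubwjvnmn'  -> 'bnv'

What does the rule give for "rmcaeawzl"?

The transformation: sort the characters into alphabetical order, then keep one character in every 3, starting at position 1 (positions 1st, 4th, 7th, ...).
Doing the same to "rmcaeawzl": "aer".

aer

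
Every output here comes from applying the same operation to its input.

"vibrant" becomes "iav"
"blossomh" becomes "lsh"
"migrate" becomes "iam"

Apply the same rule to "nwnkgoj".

wgn

The pattern: move the first character to the end, then keep one character in every 3, starting at position 1 (positions 1st, 4th, 7th, ...).
Working it through for "nwnkgoj": intermediate "wnkgojn", final "wgn".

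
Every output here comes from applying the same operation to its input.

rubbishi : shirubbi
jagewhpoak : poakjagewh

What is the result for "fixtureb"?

rebfixtu

The rule is to swap the front and back halves of the string, then move the first character to the end.
Applying both steps to "fixtureb": "urebfixt", then "rebfixtu".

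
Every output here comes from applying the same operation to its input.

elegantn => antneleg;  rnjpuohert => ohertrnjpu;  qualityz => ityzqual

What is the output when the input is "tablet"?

lettab

Each output is the input with this applied: swap the front and back halves of the string.
Applying that to "tablet" gives "lettab".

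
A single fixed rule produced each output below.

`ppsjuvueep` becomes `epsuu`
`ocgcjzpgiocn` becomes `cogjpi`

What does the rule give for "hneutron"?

The rule is to move the last 2 characters to the front (rotate right by 2), then keep every other character starting from the first (positions 1st, 3rd, 5th, ...).
Working it through for "hneutron": intermediate "onhneutr", final "ohet".

ohet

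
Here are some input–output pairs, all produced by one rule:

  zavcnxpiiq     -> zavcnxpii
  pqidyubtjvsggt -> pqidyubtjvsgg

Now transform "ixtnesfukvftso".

ixtnesfukvfts

The rule is to delete the last character.
On "ixtnesfukvftso" that produces "ixtnesfukvfts".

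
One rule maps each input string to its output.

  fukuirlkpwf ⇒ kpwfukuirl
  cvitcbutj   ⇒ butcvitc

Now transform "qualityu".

Rule — delete the last character, then move the last 3 characters to the front (rotate right by 3).
Applying that to "qualityu" gives "ityqual".
(Check on "cvitcbutj": → "cvitcbut" → "butcvitc" ✓)

ityqual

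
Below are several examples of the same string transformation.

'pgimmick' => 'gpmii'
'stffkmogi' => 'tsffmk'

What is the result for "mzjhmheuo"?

The transformation: swap each adjacent pair of characters (1↔2, 3↔4, ...), then delete the last 3 characters.
Working it through for "mzjhmheuo": intermediate "zmhjhmueo", final "zmhjhm".

zmhjhm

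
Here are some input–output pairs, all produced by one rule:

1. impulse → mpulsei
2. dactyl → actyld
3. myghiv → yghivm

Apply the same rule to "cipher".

The pattern: move the first character to the end.
Doing the same to "cipher": "ipherc".

ipherc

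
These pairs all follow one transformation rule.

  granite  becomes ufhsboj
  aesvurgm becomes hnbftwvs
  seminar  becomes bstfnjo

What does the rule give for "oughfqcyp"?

zqpvhigrd

In each case the input is transformed by: move the last 2 characters to the front (rotate right by 2), then shift every letter 1 place forward in the alphabet (wrapping around).
Applying both steps to "oughfqcyp": "ypoughfqc", then "zqpvhigrd".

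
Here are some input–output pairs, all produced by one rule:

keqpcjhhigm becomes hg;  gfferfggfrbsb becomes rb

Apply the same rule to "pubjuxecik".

ek

The pattern: keep one character in every 3, starting at position 1 (positions 1st, 4th, 7th, ...), then keep only the last 2 characters.
On "pubjuxecik": the first step gives "pjek", and the second then gives "ek".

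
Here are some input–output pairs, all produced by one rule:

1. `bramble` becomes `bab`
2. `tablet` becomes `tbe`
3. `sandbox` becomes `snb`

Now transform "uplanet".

Rule — move the last character to the front, then keep every other character starting from the second (positions 2nd, 4th, 6th, ...).
"uplanet" → "tuplane" → "uln".

uln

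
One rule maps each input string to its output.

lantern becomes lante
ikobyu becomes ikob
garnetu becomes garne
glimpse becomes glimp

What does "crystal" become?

cryst

In each case the input is transformed by: delete the last 2 characters.
So "crystal" becomes "cryst".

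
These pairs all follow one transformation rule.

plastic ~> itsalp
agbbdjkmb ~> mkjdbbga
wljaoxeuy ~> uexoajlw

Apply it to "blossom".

Looking at the pairs, the operation is to delete the last character, then reverse the string.
Working it through for "blossom": intermediate "blosso", final "ossolb".

ossolb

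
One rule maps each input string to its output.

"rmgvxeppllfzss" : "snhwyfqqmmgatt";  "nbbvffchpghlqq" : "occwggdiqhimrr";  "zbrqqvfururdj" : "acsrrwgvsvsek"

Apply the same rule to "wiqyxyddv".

xjrzyzeew

The rule is to shift every letter 1 place forward in the alphabet (wrapping around).
So "wiqyxyddv" becomes "xjrzyzeew".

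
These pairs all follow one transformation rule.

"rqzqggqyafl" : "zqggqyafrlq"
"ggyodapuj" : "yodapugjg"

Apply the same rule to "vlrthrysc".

Rule — swap the first and last characters, then move the first 2 characters to the end (rotate left by 2).
Applying both steps to "vlrthrysc": "clrthrysv", then "rthrysvcl".

rthrysvcl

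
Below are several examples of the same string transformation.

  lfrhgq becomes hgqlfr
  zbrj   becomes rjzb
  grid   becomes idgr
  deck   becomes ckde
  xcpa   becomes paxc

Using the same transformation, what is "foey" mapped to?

Rule — swap the front and back halves of the string.
"foey" → "eyfo".

eyfo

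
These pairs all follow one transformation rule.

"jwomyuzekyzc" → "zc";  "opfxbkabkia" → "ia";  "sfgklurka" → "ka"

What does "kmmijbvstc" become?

What's happening: keep only the last 2 characters.
So "kmmijbvstc" becomes "tc".

tc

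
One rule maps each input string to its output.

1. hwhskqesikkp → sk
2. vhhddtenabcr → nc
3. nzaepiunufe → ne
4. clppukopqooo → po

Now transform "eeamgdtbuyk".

The transformation: keep one character in every 3, starting at position 2 (positions 2nd, 5th, 8th, ...), then keep only the last 2 characters.
Working it through for "eeamgdtbuyk": intermediate "egbk", final "bk".

bk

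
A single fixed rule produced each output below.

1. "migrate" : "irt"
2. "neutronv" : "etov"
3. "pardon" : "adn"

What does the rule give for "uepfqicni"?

efin

Each output is the input with this applied: keep every other character starting from the second (positions 2nd, 4th, 6th, ...).
So "uepfqicni" becomes "efin".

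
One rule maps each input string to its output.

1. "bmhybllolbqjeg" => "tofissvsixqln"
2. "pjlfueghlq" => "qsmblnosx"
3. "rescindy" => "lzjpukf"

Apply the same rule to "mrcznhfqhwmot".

yjguomxodtva

In each case the input is transformed by: delete the first character, then shift every letter 7 places forward in the alphabet (wrapping around).
"mrcznhfqhwmot" → "rcznhfqhwmot" → "yjguomxodtva".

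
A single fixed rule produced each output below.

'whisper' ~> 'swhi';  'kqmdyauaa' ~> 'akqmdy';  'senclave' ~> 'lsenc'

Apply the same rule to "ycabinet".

What's happening: delete the last 3 characters, then move the last character to the front.
Applying both steps to "ycabinet": "ycabi", then "iycab".

iycab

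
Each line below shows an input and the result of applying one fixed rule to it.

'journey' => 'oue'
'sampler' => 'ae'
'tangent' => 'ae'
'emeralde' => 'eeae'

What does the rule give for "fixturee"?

Each output is the input with this applied: keep only the vowels.
"fixturee" → "iuee".

iuee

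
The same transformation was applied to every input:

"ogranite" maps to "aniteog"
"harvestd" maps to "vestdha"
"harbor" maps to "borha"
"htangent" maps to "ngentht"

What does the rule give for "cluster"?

The rule is to move the first 3 characters to the end (rotate left by 3), then delete the last character.
On "cluster" that produces "stercl".

stercl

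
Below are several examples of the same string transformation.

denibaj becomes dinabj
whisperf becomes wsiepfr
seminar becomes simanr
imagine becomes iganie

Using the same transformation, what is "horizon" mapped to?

The transformation: swap each adjacent pair of characters (1↔2, 3↔4, ...), then delete the first character.
Applying both steps to "horizon": "ohirozn", then "hirozn".

hirozn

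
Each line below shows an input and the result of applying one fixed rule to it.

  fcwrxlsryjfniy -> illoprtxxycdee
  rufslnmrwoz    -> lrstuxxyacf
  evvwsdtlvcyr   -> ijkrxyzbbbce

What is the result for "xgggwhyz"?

mmmncdef

The transformation: sort the characters into alphabetical order, then shift every letter 6 places forward in the alphabet (wrapping around).
For "xgggwhyz", step one produces "ggghwxyz"; step two turns that into "mmmncdef".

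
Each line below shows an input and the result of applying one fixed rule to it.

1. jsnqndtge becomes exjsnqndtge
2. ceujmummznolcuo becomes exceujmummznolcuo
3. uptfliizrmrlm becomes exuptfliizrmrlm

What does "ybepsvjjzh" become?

exybepsvjjzh

In each case the input is transformed by: prepend "ex".
For "ybepsvjjzh" the result is "exybepsvjjzh".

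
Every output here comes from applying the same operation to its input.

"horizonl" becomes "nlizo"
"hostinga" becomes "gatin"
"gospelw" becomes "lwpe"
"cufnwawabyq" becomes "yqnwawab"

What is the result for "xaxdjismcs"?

The rule is to delete the first 3 characters, then move the last 2 characters to the front (rotate right by 2).
"xaxdjismcs" → "djismcs" → "csdjism".

csdjism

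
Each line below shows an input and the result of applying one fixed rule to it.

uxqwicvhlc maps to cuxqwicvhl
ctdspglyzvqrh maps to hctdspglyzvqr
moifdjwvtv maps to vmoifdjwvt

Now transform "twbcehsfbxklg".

Looking at the pairs, the operation is to move the last character to the front.
Doing the same to "twbcehsfbxklg": "gtwbcehsfbxkl".

gtwbcehsfbxkl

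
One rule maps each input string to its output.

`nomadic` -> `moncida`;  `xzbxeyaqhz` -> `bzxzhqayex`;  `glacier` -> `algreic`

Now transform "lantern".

The rule is to move the first 3 characters to the end (rotate left by 3), then reverse the string.
Working it through for "lantern": intermediate "ternlan", final "nalnret".

nalnret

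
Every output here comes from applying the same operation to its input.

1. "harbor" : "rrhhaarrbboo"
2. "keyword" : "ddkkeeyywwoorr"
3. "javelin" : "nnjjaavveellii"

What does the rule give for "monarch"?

Looking at the pairs, the operation is to move the last character to the front, then double every character.
So "monarch" becomes "hhmmoonnaarrcc".

hhmmoonnaarrcc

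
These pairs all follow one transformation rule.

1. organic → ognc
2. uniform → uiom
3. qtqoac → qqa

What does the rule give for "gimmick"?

gmik

Looking at the pairs, the operation is to keep every other character starting from the first (positions 1st, 3rd, 5th, ...).
"gimmick" → "gmik".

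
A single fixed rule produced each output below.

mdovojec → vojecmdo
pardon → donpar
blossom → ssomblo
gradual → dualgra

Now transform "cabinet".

The rule is to move the first 3 characters to the end (rotate left by 3).
"cabinet" → "inetcab".

inetcab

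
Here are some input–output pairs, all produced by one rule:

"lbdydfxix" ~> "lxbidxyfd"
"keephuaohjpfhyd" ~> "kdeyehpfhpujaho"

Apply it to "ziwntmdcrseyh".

What's happening: take characters alternately from the front and the back (1st, last, 2nd, 2nd-last, ...).
Doing the same to "ziwntmdcrseyh": "zhiywenstrmcd".

zhiywenstrmcd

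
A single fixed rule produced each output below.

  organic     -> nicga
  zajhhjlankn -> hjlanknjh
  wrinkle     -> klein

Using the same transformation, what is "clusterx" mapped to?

terxus

In each case the input is transformed by: delete the first 2 characters, then move the first 2 characters to the end (rotate left by 2).
On "clusterx": the first step gives "usterx", and the second then gives "terxus".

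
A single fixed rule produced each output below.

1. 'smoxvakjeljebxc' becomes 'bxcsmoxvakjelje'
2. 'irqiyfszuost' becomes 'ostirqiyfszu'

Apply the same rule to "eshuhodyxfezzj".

zzjeshuhodyxfe

Rule — move the last 3 characters to the front (rotate right by 3).
"eshuhodyxfezzj" → "zzjeshuhodyxfe".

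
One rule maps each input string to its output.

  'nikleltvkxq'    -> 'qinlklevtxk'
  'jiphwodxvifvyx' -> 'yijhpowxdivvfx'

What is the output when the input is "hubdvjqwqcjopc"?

The rule is to swap each adjacent pair of characters (1↔2, 3↔4, ...), then move the last character to the front.
For "hubdvjqwqcjopc" the result is "puhdbjvwqcqojc".

puhdbjvwqcqojc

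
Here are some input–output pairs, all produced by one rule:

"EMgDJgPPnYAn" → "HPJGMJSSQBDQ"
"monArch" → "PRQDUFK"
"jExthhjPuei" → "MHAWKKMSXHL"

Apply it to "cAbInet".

FDELQHW

In each case the input is transformed by: shift every letter 3 places forward in the alphabet (wrapping around), then convert every letter to uppercase.
For "cAbInet", step one produces "fDeLqhw"; step two turns that into "FDELQHW".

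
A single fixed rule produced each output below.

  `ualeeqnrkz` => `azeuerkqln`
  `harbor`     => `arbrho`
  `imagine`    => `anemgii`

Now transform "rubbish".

Each output is the input with this applied: sort the characters into alphabetical order, then take characters alternately from the front and the back (1st, last, 2nd, 2nd-last, ...).
Applying that to "rubbish" gives "bubshri".

bubshri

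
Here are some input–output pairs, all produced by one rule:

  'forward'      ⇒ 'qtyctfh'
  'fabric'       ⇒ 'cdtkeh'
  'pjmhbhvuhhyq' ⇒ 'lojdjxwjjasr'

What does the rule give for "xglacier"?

In each case the input is transformed by: shift every letter 2 places forward in the alphabet (wrapping around), then move the first character to the end.
Doing the same to "xglacier": "incekgtz".

incekgtz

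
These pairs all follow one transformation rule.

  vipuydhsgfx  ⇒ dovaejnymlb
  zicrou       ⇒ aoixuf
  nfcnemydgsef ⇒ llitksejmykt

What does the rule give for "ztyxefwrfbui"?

ozedklcxlhaf

Rule — shift every letter 6 places forward in the alphabet (wrapping around), then swap the first and last characters.
Doing the same to "ztyxefwrfbui": "ozedklcxlhaf".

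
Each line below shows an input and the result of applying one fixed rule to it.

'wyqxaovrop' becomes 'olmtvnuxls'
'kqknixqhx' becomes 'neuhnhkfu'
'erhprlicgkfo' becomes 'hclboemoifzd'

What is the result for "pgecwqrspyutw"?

rqtmdbztnopmv

What's happening: shift every letter 3 places backward in the alphabet (wrapping around), then move the last 3 characters to the front (rotate right by 3).
On "pgecwqrspyutw": the first step gives "mdbztnopmvrqt", and the second then gives "rqtmdbztnopmv".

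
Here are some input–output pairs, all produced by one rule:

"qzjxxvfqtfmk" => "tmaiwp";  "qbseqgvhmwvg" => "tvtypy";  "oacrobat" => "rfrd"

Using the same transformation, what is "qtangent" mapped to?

The rule is to keep every other character starting from the first (positions 1st, 3rd, 5th, ...), then shift every letter 3 places forward in the alphabet (wrapping around).
For "qtangent" the result is "tdjq".

tdjq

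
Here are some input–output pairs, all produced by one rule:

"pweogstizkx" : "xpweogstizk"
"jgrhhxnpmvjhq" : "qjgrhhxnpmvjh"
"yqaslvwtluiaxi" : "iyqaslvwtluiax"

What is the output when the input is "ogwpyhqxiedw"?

In each case the input is transformed by: move the last character to the front.
"ogwpyhqxiedw" → "wogwpyhqxied".

wogwpyhqxied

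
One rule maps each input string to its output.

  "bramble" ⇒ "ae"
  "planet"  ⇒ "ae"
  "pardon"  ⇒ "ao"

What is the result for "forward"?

oa

Rule — keep only the vowels.
Doing the same to "forward": "oa".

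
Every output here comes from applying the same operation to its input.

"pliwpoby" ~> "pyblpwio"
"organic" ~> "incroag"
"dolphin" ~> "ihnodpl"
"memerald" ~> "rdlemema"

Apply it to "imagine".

Looking at the pairs, the operation is to swap each adjacent pair of characters (1↔2, 3↔4, ...), then move the last 3 characters to the front (rotate right by 3).
For "imagine", step one produces "miganie"; step two turns that into "niemiga".

niemiga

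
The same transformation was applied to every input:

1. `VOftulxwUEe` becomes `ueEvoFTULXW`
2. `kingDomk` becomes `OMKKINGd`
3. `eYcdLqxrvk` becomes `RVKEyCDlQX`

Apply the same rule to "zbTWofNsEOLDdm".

dDMZBtwOFnSeol

The pattern: flip the case of every letter, then move the last 3 characters to the front (rotate right by 3).
So "zbTWofNsEOLDdm" becomes "dDMZBtwOFnSeol".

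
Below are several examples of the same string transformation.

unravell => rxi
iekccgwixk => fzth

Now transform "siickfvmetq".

pzsq

Each output is the input with this applied: shift every letter 3 places backward in the alphabet (wrapping around), then keep one character in every 3, starting at position 1 (positions 1st, 4th, 7th, ...).
On "siickfvmetq": the first step gives "pffzhcsjbqn", and the second then gives "pzsq".
(Check on "unravell": → "rkoxsbii" → "rxi" ✓)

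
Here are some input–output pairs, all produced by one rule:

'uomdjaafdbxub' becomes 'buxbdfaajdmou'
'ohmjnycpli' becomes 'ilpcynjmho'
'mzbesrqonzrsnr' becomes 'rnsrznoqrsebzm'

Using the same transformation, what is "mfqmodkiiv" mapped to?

Rule — reverse the string.
Applying that to "mfqmodkiiv" gives "viikdomqfm".

viikdomqfm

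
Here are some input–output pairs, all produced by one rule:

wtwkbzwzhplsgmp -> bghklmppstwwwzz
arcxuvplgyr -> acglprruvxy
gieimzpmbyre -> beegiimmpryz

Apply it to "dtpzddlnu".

dddlnptuz

Looking at the pairs, the operation is to sort the characters into alphabetical order.
So "dtpzddlnu" becomes "dddlnptuz".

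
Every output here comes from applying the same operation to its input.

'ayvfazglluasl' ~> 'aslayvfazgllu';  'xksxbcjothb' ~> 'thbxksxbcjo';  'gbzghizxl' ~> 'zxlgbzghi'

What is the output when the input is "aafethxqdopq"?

What's happening: move the last 3 characters to the front (rotate right by 3).
"aafethxqdopq" → "opqaafethxqd".

opqaafethxqd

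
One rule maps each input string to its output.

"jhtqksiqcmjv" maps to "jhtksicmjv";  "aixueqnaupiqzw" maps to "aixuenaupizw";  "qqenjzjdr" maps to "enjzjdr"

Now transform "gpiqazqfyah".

gpiazfyah

In each case the input is transformed by: remove every "q".
Applying that to "gpiqazqfyah" gives "gpiazfyah".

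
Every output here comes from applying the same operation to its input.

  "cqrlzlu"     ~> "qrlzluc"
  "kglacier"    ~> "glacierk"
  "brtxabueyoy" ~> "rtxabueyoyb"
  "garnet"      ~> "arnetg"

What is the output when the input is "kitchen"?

In each case the input is transformed by: move the first character to the end.
So "kitchen" becomes "itchenk".

itchenk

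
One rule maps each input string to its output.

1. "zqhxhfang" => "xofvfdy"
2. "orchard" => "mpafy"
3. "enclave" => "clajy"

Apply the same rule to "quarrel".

Looking at the pairs, the operation is to delete the last 2 characters, then shift every letter 2 places backward in the alphabet (wrapping around).
Starting from "quarrel": after the first operation, "quarr"; after the second, "osypp".

osypp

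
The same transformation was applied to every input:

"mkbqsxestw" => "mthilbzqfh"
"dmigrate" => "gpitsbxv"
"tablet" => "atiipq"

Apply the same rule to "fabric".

gxrupq

The transformation: shift every letter 11 places backward in the alphabet (wrapping around), then swap the front and back halves of the string.
Starting from "fabric": after the first operation, "upqgxr"; after the second, "gxrupq".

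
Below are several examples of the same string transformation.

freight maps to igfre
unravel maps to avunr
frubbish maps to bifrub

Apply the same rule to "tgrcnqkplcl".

Each output is the input with this applied: delete the last 2 characters, then move the last 2 characters to the front (rotate right by 2).
For "tgrcnqkplcl", step one produces "tgrcnqkpl"; step two turns that into "pltgrcnqk".

pltgrcnqk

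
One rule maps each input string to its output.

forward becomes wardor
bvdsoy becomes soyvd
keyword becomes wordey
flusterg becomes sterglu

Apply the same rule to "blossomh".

ssomhlo

The rule is to delete the first character, then move the first 2 characters to the end (rotate left by 2).
Applying that to "blossomh" gives "ssomhlo".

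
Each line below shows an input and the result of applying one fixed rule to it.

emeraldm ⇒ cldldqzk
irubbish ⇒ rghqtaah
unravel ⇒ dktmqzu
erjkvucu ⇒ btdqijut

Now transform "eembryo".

The rule is to shift every letter 1 place backward in the alphabet (wrapping around), then move the last 2 characters to the front (rotate right by 2).
Applying both steps to "eembryo": "ddlaqxn", then "xnddlaq".

xnddlaq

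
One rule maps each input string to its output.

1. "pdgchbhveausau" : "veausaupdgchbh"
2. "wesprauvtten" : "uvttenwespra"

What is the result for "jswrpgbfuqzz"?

bfuqzzjswrpg

Looking at the pairs, the operation is to swap the front and back halves of the string.
Applying that to "jswrpgbfuqzz" gives "bfuqzzjswrpg".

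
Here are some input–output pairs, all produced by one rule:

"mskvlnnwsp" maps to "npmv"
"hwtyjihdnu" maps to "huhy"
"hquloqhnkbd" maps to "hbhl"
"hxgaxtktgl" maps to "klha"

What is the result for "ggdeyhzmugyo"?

zgge

Rule — keep one character in every 3, starting at position 1 (positions 1st, 4th, 7th, ...), then move the first 2 characters to the end (rotate left by 2).
For "ggdeyhzmugyo", step one produces "gezg"; step two turns that into "zgge".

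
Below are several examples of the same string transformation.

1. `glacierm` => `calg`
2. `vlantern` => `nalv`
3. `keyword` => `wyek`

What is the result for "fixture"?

The transformation: reverse the string, then keep only the last 4 characters.
Working it through for "fixture": intermediate "erutxif", final "txif".

txif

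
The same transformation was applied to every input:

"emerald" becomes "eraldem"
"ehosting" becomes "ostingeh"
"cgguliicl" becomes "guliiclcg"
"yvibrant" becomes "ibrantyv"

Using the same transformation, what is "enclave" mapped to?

claveen

Rule — move the first 2 characters to the end (rotate left by 2).
So "enclave" becomes "claveen".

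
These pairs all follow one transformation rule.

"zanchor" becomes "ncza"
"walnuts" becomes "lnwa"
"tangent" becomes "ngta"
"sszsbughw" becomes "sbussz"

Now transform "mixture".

The transformation: delete the last 3 characters, then swap the front and back halves of the string.
"mixture" → "xtmi".
(Check on "walnuts": → "waln" → "lnwa" ✓)

xtmi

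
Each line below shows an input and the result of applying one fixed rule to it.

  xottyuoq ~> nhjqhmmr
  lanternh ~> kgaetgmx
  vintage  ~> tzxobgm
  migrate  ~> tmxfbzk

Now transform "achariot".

The transformation: move the last 3 characters to the front (rotate right by 3), then shift every letter 7 places backward in the alphabet (wrapping around).
For "achariot", step one produces "iotachar"; step two turns that into "bhmtvatk".

bhmtvatk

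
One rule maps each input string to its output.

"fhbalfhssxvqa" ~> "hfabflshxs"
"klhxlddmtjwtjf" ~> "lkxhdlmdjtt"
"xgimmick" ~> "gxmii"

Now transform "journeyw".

The transformation: swap each adjacent pair of characters (1↔2, 3↔4, ...), then delete the last 3 characters.
Working it through for "journeyw": intermediate "ojruenwy", final "ojrue".

ojrue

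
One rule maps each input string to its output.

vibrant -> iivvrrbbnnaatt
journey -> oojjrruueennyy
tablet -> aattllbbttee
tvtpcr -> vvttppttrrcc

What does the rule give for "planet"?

The pattern: swap each adjacent pair of characters (1↔2, 3↔4, ...), then double every character.
Working it through for "planet": intermediate "lpnate", final "llppnnaattee".
(Check on "tablet": → "atlbte" → "aattllbbttee" ✓)

llppnnaattee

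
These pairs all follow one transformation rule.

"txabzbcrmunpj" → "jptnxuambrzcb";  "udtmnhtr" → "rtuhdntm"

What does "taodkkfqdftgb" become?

The transformation: move the last character to the front, then take characters alternately from the front and the back (1st, last, 2nd, 2nd-last, ...).
Working it through for "taodkkfqdftgb": intermediate "btaodkkfqdftg", final "bgttafoddqkfk".
(Check on "txabzbcrmunpj": → "jtxabzbcrmunp" → "jptnxuambrzcb" ✓)

bgttafoddqkfk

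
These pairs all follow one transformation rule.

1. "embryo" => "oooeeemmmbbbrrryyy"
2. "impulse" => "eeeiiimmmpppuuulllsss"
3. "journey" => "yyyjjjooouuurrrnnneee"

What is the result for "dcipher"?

What's happening: repeat every character 3 times, then move the last 3 characters to the front (rotate right by 3).
Working it through for "dcipher": intermediate "dddccciiippphhheeerrr", final "rrrdddccciiippphhheee".

rrrdddccciiippphhheee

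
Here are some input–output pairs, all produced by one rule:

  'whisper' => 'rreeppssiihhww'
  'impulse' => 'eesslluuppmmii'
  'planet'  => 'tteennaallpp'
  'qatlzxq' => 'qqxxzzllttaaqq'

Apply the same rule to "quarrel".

lleerrrraauuqq

Rule — double every character, then reverse the string.
Working it through for "quarrel": intermediate "qquuaarrrreell", final "lleerrrraauuqq".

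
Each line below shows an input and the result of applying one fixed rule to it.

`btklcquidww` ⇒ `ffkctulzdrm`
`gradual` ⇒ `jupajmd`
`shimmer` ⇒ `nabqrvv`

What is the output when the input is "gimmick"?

ltprvvr

Looking at the pairs, the operation is to shift every letter 9 places forward in the alphabet (wrapping around), then move the last 2 characters to the front (rotate right by 2).
Applying both steps to "gimmick": "prvvrlt", then "ltprvvr".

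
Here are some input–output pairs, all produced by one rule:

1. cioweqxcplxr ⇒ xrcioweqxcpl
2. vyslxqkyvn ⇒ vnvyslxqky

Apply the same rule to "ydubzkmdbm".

Rule — move the last 2 characters to the front (rotate right by 2).
Applying that to "ydubzkmdbm" gives "bmydubzkmd".

bmydubzkmd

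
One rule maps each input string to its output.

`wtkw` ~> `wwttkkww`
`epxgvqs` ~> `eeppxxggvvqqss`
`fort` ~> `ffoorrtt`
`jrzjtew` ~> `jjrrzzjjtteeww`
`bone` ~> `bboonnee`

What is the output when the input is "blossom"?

Looking at the pairs, the operation is to double every character.
On "blossom" that produces "bblloossssoomm".

bblloossssoomm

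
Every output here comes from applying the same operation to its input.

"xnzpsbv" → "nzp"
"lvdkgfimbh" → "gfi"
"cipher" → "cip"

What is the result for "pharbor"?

har

The rule is to move the last 3 characters to the front (rotate right by 3), then keep only the last 3 characters.
Applying both steps to "pharbor": "borphar", then "har".
(Check on "cipher": → "hercip" → "cip" ✓)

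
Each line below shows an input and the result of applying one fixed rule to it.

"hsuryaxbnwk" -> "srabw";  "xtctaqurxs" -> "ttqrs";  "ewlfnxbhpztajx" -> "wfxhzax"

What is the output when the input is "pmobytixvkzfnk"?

The rule is to keep every other character starting from the second (positions 2nd, 4th, 6th, ...).
On "pmobytixvkzfnk" that produces "mbtxkfk".

mbtxkfk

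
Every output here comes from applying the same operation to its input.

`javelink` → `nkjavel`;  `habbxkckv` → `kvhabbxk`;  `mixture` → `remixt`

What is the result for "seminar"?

The transformation: move the last 3 characters to the front (rotate right by 3), then delete the first character.
Applying both steps to "seminar": "narsemi", then "arsemi".

arsemi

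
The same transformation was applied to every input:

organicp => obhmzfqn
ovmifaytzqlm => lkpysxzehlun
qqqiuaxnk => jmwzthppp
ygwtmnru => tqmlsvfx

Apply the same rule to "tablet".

In each case the input is transformed by: shift every letter 1 place backward in the alphabet (wrapping around), then reverse the string.
For "tablet", step one produces "szakds"; step two turns that into "sdkazs".

sdkazs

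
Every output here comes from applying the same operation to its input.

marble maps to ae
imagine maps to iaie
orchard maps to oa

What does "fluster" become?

The transformation: keep only the vowels.
So "fluster" becomes "ue".

ue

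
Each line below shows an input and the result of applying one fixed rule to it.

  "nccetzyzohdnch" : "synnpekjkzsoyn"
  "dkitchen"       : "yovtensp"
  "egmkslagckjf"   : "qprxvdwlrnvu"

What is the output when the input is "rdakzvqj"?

The rule is to move the last character to the front, then shift every letter 11 places forward in the alphabet (wrapping around).
Applying both steps to "rdakzvqj": "jrdakzvq", then "ucolvkgb".

ucolvkgb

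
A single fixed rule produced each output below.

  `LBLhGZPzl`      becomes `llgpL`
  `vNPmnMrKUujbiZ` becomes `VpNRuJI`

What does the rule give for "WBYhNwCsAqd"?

The pattern: flip the case of every letter, then keep every other character starting from the first (positions 1st, 3rd, 5th, ...).
Working it through for "WBYhNwCsAqd": intermediate "wbyHnWcSaQD", final "wyncaD".

wyncaD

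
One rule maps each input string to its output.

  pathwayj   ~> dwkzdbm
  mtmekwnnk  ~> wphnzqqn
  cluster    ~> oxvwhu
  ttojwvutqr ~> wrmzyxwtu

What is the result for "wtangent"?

wdqjhqw

Each output is the input with this applied: delete the first character, then shift every letter 3 places forward in the alphabet (wrapping around).
On "wtangent": the first step gives "tangent", and the second then gives "wdqjhqw".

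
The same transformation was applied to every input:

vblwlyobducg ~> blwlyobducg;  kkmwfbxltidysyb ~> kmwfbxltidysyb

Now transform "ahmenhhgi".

Looking at the pairs, the operation is to delete the first character.
On "ahmenhhgi" that produces "hmenhhgi".

hmenhhgi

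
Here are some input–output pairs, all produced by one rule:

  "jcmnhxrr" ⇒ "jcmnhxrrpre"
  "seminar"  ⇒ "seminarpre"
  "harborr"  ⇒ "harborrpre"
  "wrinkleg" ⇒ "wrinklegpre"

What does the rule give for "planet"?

planetpre

The pattern: append "pre".
"planet" → "planetpre".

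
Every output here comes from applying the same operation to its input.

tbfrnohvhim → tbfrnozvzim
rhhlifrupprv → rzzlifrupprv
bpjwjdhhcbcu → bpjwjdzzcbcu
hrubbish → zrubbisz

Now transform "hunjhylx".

The transformation: replace every "h" with "z".
"hunjhylx" → "zunjzylx".

zunjzylx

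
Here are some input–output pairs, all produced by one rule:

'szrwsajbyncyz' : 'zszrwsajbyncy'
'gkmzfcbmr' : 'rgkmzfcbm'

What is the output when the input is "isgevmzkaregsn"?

Rule — move the last character to the front.
Doing the same to "isgevmzkaregsn": "nisgevmzkaregs".

nisgevmzkaregs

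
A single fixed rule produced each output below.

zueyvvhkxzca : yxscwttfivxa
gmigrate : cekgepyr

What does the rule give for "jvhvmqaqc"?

The transformation: move the last character to the front, then shift every letter 2 places backward in the alphabet (wrapping around).
Applying both steps to "jvhvmqaqc": "cjvhvmqaq", then "ahtftkoyo".
(Check on "gmigrate": → "egmigrat" → "cekgepyr" ✓)

ahtftkoyo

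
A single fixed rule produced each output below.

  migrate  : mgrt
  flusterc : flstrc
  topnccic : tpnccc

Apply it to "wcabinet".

What's happening: remove every vowel.
On "wcabinet" that produces "wcbnt".

wcbnt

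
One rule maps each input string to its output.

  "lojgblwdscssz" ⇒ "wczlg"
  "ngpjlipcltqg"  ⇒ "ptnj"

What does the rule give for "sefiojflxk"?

fksi

The transformation: keep one character in every 3, starting at position 1 (positions 1st, 4th, 7th, ...), then move the first 2 characters to the end (rotate left by 2).
Applying both steps to "sefiojflxk": "sifk", then "fksi".
(Check on "lojgblwdscssz": → "lgwcz" → "wczlg" ✓)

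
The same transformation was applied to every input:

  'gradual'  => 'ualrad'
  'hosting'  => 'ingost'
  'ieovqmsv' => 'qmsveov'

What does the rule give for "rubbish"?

ishubb

In each case the input is transformed by: delete the first character, then move the first 3 characters to the end (rotate left by 3).
For "rubbish", step one produces "ubbish"; step two turns that into "ishubb".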